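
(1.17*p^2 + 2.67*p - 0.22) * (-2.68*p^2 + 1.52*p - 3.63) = -3.1356*p^4 - 5.3772*p^3 + 0.4009*p^2 - 10.0265*p + 0.7986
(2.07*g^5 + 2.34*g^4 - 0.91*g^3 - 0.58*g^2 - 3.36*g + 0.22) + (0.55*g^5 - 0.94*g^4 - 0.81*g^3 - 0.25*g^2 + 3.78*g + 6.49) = 2.62*g^5 + 1.4*g^4 - 1.72*g^3 - 0.83*g^2 + 0.42*g + 6.71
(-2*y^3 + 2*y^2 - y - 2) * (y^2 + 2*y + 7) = -2*y^5 - 2*y^4 - 11*y^3 + 10*y^2 - 11*y - 14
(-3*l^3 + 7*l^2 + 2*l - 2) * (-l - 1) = 3*l^4 - 4*l^3 - 9*l^2 + 2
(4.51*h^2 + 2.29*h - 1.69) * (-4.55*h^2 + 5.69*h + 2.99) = -20.5205*h^4 + 15.2424*h^3 + 34.2045*h^2 - 2.769*h - 5.0531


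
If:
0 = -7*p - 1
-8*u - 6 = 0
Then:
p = -1/7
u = -3/4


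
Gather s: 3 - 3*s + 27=30 - 3*s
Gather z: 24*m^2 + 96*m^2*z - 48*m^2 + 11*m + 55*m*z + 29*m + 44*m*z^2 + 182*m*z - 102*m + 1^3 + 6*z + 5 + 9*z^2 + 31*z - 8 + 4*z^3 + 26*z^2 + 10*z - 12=-24*m^2 - 62*m + 4*z^3 + z^2*(44*m + 35) + z*(96*m^2 + 237*m + 47) - 14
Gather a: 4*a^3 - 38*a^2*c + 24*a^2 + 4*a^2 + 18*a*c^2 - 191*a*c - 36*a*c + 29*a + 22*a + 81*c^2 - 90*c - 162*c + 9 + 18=4*a^3 + a^2*(28 - 38*c) + a*(18*c^2 - 227*c + 51) + 81*c^2 - 252*c + 27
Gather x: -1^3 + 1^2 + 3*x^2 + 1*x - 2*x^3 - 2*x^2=-2*x^3 + x^2 + x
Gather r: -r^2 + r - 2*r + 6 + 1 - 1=-r^2 - r + 6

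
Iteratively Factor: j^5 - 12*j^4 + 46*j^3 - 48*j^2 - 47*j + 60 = (j - 5)*(j^4 - 7*j^3 + 11*j^2 + 7*j - 12) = (j - 5)*(j - 3)*(j^3 - 4*j^2 - j + 4) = (j - 5)*(j - 3)*(j + 1)*(j^2 - 5*j + 4) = (j - 5)*(j - 3)*(j - 1)*(j + 1)*(j - 4)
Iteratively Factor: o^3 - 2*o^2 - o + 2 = (o - 2)*(o^2 - 1) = (o - 2)*(o + 1)*(o - 1)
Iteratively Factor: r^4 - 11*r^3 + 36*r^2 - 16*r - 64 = (r + 1)*(r^3 - 12*r^2 + 48*r - 64) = (r - 4)*(r + 1)*(r^2 - 8*r + 16) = (r - 4)^2*(r + 1)*(r - 4)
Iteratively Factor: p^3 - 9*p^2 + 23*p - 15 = (p - 3)*(p^2 - 6*p + 5) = (p - 5)*(p - 3)*(p - 1)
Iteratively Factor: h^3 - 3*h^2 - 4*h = (h + 1)*(h^2 - 4*h) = h*(h + 1)*(h - 4)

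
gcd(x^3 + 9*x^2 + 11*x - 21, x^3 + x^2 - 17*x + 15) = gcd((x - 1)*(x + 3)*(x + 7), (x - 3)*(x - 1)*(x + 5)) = x - 1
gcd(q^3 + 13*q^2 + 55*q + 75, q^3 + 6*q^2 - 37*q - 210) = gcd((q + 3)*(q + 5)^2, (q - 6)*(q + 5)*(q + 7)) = q + 5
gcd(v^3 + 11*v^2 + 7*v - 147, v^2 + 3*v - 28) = v + 7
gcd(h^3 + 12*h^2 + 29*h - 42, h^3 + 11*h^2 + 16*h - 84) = h^2 + 13*h + 42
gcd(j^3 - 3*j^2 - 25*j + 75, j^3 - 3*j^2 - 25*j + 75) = j^3 - 3*j^2 - 25*j + 75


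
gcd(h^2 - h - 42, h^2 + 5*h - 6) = h + 6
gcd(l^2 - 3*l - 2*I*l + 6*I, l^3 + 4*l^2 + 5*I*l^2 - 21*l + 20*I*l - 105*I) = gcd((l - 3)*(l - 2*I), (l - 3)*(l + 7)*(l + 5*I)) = l - 3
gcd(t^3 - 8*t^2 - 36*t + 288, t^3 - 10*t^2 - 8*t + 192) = t^2 - 14*t + 48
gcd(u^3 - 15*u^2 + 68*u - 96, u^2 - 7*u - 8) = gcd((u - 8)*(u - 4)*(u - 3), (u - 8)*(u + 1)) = u - 8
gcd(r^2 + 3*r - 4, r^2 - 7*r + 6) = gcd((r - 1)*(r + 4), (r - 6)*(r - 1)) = r - 1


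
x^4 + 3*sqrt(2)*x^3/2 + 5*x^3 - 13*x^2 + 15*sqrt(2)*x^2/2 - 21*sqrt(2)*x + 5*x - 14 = (x - 2)*(x + 7)*(x + sqrt(2)/2)*(x + sqrt(2))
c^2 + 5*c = c*(c + 5)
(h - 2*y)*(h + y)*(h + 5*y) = h^3 + 4*h^2*y - 7*h*y^2 - 10*y^3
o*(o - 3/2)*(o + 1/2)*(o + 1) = o^4 - 7*o^2/4 - 3*o/4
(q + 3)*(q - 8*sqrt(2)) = q^2 - 8*sqrt(2)*q + 3*q - 24*sqrt(2)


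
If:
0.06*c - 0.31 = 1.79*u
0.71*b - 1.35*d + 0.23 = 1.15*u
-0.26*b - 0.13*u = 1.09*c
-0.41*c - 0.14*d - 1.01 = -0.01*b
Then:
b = 32.38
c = -7.67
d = 17.56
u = -0.43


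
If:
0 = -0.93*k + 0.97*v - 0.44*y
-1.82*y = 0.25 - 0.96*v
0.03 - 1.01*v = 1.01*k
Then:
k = 0.05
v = -0.02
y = -0.15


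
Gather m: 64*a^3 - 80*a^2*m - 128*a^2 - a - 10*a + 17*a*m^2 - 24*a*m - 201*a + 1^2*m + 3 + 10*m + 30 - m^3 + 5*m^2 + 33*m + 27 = 64*a^3 - 128*a^2 - 212*a - m^3 + m^2*(17*a + 5) + m*(-80*a^2 - 24*a + 44) + 60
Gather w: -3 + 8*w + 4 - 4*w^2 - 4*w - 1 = -4*w^2 + 4*w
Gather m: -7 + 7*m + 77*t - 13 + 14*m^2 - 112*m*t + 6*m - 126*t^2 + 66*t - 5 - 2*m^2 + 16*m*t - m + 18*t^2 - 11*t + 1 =12*m^2 + m*(12 - 96*t) - 108*t^2 + 132*t - 24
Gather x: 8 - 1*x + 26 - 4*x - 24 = 10 - 5*x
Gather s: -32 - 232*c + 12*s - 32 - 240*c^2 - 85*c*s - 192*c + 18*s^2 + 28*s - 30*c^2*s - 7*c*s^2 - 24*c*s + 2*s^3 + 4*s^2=-240*c^2 - 424*c + 2*s^3 + s^2*(22 - 7*c) + s*(-30*c^2 - 109*c + 40) - 64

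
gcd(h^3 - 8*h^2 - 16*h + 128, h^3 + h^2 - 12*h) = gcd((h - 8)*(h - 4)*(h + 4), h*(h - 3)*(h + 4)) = h + 4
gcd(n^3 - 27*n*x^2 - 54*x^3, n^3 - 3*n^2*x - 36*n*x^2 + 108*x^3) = -n + 6*x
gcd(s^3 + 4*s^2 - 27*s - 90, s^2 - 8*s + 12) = 1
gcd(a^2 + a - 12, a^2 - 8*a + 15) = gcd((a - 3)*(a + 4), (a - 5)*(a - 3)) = a - 3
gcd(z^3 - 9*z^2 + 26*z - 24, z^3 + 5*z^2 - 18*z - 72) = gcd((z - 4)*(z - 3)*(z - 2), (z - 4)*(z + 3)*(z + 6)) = z - 4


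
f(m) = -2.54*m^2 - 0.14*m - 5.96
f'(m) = -5.08*m - 0.14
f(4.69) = -62.49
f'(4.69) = -23.97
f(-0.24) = -6.07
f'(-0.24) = 1.08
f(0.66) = -7.16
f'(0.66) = -3.49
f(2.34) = -20.20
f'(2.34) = -12.03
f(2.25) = -19.13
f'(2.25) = -11.57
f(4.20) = -51.35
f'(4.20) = -21.48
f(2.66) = -24.30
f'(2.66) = -13.65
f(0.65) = -7.12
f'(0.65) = -3.44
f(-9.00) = -210.44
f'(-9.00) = 45.58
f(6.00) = -98.24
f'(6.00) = -30.62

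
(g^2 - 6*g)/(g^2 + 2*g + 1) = g*(g - 6)/(g^2 + 2*g + 1)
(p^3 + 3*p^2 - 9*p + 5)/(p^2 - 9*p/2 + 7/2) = 2*(p^2 + 4*p - 5)/(2*p - 7)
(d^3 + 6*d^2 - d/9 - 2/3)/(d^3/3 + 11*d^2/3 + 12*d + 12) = (9*d^2 - 1)/(3*(d^2 + 5*d + 6))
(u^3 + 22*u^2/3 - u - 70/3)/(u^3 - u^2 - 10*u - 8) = (3*u^2 + 16*u - 35)/(3*(u^2 - 3*u - 4))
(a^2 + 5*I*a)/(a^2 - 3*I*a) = (a + 5*I)/(a - 3*I)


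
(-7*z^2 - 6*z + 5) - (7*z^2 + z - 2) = -14*z^2 - 7*z + 7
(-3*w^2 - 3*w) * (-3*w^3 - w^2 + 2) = 9*w^5 + 12*w^4 + 3*w^3 - 6*w^2 - 6*w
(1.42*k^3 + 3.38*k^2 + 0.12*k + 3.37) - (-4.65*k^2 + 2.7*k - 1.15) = 1.42*k^3 + 8.03*k^2 - 2.58*k + 4.52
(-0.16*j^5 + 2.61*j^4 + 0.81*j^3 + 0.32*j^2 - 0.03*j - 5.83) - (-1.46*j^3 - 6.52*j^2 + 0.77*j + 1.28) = -0.16*j^5 + 2.61*j^4 + 2.27*j^3 + 6.84*j^2 - 0.8*j - 7.11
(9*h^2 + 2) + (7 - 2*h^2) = 7*h^2 + 9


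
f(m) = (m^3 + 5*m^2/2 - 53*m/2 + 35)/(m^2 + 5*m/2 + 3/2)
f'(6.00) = 1.17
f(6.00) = 3.47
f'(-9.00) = 1.77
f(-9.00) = -4.22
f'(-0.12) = -80.84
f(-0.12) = 31.47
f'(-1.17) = -2944.72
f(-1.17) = -1209.01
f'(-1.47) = 170541.72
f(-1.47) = -5402.89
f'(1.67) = -1.35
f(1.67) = 0.28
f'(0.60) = -13.30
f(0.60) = 6.02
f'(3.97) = 1.05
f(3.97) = 1.17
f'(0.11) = -41.85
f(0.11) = 17.97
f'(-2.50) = 99.00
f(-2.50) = 67.50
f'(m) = (-2*m - 5/2)*(m^3 + 5*m^2/2 - 53*m/2 + 35)/(m^2 + 5*m/2 + 3/2)^2 + (3*m^2 + 5*m - 53/2)/(m^2 + 5*m/2 + 3/2)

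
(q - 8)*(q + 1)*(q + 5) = q^3 - 2*q^2 - 43*q - 40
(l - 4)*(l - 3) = l^2 - 7*l + 12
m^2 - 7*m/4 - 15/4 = (m - 3)*(m + 5/4)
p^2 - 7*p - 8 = (p - 8)*(p + 1)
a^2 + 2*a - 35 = (a - 5)*(a + 7)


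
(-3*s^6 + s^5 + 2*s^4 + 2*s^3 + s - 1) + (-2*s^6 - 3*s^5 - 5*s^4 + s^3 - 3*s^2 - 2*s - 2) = -5*s^6 - 2*s^5 - 3*s^4 + 3*s^3 - 3*s^2 - s - 3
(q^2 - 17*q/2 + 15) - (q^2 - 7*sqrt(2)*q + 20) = -17*q/2 + 7*sqrt(2)*q - 5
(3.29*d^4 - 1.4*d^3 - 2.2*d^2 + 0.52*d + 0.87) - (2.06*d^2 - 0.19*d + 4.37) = 3.29*d^4 - 1.4*d^3 - 4.26*d^2 + 0.71*d - 3.5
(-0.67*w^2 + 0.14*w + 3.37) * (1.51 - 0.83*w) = 0.5561*w^3 - 1.1279*w^2 - 2.5857*w + 5.0887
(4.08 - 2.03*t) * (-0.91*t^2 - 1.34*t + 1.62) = 1.8473*t^3 - 0.9926*t^2 - 8.7558*t + 6.6096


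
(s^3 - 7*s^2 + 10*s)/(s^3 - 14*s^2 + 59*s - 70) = s/(s - 7)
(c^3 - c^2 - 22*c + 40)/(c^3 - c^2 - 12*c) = (c^2 + 3*c - 10)/(c*(c + 3))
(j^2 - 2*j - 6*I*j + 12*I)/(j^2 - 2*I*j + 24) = (j - 2)/(j + 4*I)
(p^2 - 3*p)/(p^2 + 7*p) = (p - 3)/(p + 7)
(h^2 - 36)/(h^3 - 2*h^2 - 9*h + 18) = (h^2 - 36)/(h^3 - 2*h^2 - 9*h + 18)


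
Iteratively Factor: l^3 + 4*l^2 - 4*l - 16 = (l + 2)*(l^2 + 2*l - 8) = (l + 2)*(l + 4)*(l - 2)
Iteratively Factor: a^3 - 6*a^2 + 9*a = (a - 3)*(a^2 - 3*a) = a*(a - 3)*(a - 3)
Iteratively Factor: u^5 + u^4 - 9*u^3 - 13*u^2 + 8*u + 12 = (u - 3)*(u^4 + 4*u^3 + 3*u^2 - 4*u - 4) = (u - 3)*(u + 1)*(u^3 + 3*u^2 - 4) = (u - 3)*(u - 1)*(u + 1)*(u^2 + 4*u + 4) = (u - 3)*(u - 1)*(u + 1)*(u + 2)*(u + 2)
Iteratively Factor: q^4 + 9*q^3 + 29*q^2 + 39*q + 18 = (q + 3)*(q^3 + 6*q^2 + 11*q + 6) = (q + 3)^2*(q^2 + 3*q + 2) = (q + 1)*(q + 3)^2*(q + 2)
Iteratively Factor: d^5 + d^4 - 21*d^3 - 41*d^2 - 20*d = (d - 5)*(d^4 + 6*d^3 + 9*d^2 + 4*d) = (d - 5)*(d + 1)*(d^3 + 5*d^2 + 4*d) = d*(d - 5)*(d + 1)*(d^2 + 5*d + 4) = d*(d - 5)*(d + 1)^2*(d + 4)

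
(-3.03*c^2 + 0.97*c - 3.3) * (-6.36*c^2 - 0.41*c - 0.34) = 19.2708*c^4 - 4.9269*c^3 + 21.6205*c^2 + 1.0232*c + 1.122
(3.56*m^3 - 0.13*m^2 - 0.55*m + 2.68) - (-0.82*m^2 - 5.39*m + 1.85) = 3.56*m^3 + 0.69*m^2 + 4.84*m + 0.83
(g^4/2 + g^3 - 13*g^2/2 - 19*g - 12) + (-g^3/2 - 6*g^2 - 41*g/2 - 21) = g^4/2 + g^3/2 - 25*g^2/2 - 79*g/2 - 33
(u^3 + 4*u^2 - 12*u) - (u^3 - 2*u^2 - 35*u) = 6*u^2 + 23*u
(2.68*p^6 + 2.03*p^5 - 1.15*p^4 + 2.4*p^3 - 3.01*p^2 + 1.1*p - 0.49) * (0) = 0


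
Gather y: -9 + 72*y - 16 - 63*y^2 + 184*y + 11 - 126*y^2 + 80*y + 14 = -189*y^2 + 336*y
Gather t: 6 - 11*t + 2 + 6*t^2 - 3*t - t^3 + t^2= -t^3 + 7*t^2 - 14*t + 8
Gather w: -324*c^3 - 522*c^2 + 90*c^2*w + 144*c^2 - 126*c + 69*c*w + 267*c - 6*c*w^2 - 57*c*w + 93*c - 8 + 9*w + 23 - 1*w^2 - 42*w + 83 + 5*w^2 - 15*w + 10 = -324*c^3 - 378*c^2 + 234*c + w^2*(4 - 6*c) + w*(90*c^2 + 12*c - 48) + 108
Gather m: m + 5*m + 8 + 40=6*m + 48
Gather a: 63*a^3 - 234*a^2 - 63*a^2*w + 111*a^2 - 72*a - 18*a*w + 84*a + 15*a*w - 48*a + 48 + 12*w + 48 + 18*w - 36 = 63*a^3 + a^2*(-63*w - 123) + a*(-3*w - 36) + 30*w + 60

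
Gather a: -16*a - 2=-16*a - 2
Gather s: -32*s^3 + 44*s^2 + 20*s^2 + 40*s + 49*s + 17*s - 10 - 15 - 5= -32*s^3 + 64*s^2 + 106*s - 30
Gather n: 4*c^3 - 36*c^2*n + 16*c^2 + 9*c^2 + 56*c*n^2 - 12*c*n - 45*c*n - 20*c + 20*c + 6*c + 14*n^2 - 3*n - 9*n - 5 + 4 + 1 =4*c^3 + 25*c^2 + 6*c + n^2*(56*c + 14) + n*(-36*c^2 - 57*c - 12)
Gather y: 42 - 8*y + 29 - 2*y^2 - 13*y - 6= -2*y^2 - 21*y + 65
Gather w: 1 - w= 1 - w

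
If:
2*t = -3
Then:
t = -3/2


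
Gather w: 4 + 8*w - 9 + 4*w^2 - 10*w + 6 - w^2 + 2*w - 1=3*w^2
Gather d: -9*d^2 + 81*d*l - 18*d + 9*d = -9*d^2 + d*(81*l - 9)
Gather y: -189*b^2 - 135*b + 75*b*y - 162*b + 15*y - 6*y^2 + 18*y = -189*b^2 - 297*b - 6*y^2 + y*(75*b + 33)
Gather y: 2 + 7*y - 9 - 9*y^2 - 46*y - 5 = -9*y^2 - 39*y - 12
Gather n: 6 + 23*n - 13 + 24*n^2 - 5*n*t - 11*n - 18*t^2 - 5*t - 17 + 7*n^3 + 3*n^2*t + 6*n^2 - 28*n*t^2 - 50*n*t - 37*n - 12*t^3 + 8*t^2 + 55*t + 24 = 7*n^3 + n^2*(3*t + 30) + n*(-28*t^2 - 55*t - 25) - 12*t^3 - 10*t^2 + 50*t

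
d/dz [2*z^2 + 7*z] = 4*z + 7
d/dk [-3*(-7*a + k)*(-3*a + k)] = 30*a - 6*k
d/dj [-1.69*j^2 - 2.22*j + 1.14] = -3.38*j - 2.22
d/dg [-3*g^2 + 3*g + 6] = 3 - 6*g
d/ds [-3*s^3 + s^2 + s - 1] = -9*s^2 + 2*s + 1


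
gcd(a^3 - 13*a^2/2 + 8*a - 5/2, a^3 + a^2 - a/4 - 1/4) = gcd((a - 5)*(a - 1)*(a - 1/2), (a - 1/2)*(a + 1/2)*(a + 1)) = a - 1/2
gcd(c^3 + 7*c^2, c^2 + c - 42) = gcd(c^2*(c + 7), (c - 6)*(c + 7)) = c + 7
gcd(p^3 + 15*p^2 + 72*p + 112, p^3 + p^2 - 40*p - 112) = p^2 + 8*p + 16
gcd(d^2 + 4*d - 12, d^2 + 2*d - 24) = d + 6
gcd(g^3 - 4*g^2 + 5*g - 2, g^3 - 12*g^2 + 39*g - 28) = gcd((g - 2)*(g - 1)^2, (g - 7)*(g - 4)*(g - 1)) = g - 1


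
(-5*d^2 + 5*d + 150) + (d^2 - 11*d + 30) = -4*d^2 - 6*d + 180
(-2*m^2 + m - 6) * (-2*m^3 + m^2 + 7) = 4*m^5 - 4*m^4 + 13*m^3 - 20*m^2 + 7*m - 42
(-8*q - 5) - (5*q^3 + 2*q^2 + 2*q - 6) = -5*q^3 - 2*q^2 - 10*q + 1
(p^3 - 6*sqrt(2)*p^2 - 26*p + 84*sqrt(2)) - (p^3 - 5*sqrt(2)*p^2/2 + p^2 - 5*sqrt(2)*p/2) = -7*sqrt(2)*p^2/2 - p^2 - 26*p + 5*sqrt(2)*p/2 + 84*sqrt(2)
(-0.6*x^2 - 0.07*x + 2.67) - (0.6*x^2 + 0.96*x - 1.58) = -1.2*x^2 - 1.03*x + 4.25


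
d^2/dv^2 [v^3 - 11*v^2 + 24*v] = 6*v - 22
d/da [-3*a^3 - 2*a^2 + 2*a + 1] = -9*a^2 - 4*a + 2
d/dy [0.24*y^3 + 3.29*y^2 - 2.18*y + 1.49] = 0.72*y^2 + 6.58*y - 2.18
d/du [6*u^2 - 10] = 12*u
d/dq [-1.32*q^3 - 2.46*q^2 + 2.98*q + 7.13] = -3.96*q^2 - 4.92*q + 2.98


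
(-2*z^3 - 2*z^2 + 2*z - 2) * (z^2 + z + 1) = -2*z^5 - 4*z^4 - 2*z^3 - 2*z^2 - 2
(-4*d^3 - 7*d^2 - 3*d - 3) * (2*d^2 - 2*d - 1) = -8*d^5 - 6*d^4 + 12*d^3 + 7*d^2 + 9*d + 3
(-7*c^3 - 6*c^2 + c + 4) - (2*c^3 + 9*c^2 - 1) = -9*c^3 - 15*c^2 + c + 5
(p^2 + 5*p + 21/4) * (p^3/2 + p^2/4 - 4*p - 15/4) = p^5/2 + 11*p^4/4 - p^3/8 - 359*p^2/16 - 159*p/4 - 315/16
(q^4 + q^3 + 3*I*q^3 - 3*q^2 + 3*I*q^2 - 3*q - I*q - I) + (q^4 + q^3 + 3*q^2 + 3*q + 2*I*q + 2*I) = 2*q^4 + 2*q^3 + 3*I*q^3 + 3*I*q^2 + I*q + I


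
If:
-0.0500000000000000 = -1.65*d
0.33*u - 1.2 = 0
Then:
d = 0.03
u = 3.64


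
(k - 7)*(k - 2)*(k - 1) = k^3 - 10*k^2 + 23*k - 14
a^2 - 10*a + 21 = (a - 7)*(a - 3)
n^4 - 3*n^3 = n^3*(n - 3)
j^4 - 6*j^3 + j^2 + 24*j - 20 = (j - 5)*(j - 2)*(j - 1)*(j + 2)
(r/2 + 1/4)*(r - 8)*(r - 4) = r^3/2 - 23*r^2/4 + 13*r + 8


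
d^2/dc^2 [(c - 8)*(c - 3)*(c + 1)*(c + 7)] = 12*c^2 - 18*c - 114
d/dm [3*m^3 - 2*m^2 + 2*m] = 9*m^2 - 4*m + 2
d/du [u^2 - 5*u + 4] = 2*u - 5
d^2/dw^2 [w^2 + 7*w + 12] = 2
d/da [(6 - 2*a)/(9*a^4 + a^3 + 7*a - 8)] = 2*(-9*a^4 - a^3 - 7*a + (a - 3)*(36*a^3 + 3*a^2 + 7) + 8)/(9*a^4 + a^3 + 7*a - 8)^2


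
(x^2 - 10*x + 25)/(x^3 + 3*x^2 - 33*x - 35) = (x - 5)/(x^2 + 8*x + 7)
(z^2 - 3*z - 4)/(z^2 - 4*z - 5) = (z - 4)/(z - 5)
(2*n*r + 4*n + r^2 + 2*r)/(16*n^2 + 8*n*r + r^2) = (2*n*r + 4*n + r^2 + 2*r)/(16*n^2 + 8*n*r + r^2)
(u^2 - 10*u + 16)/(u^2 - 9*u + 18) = (u^2 - 10*u + 16)/(u^2 - 9*u + 18)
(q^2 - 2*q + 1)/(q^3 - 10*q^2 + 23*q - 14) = (q - 1)/(q^2 - 9*q + 14)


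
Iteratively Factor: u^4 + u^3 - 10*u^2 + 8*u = (u)*(u^3 + u^2 - 10*u + 8) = u*(u - 2)*(u^2 + 3*u - 4) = u*(u - 2)*(u + 4)*(u - 1)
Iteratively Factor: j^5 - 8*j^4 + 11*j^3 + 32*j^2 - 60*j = (j - 5)*(j^4 - 3*j^3 - 4*j^2 + 12*j) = (j - 5)*(j + 2)*(j^3 - 5*j^2 + 6*j) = (j - 5)*(j - 2)*(j + 2)*(j^2 - 3*j) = (j - 5)*(j - 3)*(j - 2)*(j + 2)*(j)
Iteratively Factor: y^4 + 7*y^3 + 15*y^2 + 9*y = (y)*(y^3 + 7*y^2 + 15*y + 9) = y*(y + 1)*(y^2 + 6*y + 9) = y*(y + 1)*(y + 3)*(y + 3)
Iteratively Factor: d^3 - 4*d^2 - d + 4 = (d - 4)*(d^2 - 1) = (d - 4)*(d - 1)*(d + 1)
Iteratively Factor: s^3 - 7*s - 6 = (s - 3)*(s^2 + 3*s + 2) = (s - 3)*(s + 2)*(s + 1)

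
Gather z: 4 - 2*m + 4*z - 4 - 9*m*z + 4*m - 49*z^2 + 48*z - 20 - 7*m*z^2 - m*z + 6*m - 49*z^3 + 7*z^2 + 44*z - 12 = 8*m - 49*z^3 + z^2*(-7*m - 42) + z*(96 - 10*m) - 32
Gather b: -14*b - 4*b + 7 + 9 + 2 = 18 - 18*b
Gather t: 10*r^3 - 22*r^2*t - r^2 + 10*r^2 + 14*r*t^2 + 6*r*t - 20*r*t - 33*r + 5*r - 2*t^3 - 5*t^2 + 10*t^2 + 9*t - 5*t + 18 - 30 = 10*r^3 + 9*r^2 - 28*r - 2*t^3 + t^2*(14*r + 5) + t*(-22*r^2 - 14*r + 4) - 12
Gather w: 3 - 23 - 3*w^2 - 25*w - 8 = -3*w^2 - 25*w - 28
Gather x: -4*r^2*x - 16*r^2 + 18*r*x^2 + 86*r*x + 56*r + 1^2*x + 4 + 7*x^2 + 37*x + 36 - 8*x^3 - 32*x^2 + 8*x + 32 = -16*r^2 + 56*r - 8*x^3 + x^2*(18*r - 25) + x*(-4*r^2 + 86*r + 46) + 72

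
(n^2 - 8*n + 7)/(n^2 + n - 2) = (n - 7)/(n + 2)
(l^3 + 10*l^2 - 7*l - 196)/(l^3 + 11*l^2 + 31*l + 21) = (l^2 + 3*l - 28)/(l^2 + 4*l + 3)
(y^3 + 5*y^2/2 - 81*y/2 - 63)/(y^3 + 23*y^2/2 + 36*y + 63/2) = (y - 6)/(y + 3)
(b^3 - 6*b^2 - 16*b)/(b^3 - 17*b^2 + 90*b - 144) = b*(b + 2)/(b^2 - 9*b + 18)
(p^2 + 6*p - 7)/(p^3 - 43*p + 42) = 1/(p - 6)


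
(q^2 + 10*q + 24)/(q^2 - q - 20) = (q + 6)/(q - 5)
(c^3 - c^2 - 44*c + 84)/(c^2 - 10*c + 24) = (c^2 + 5*c - 14)/(c - 4)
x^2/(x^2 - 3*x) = x/(x - 3)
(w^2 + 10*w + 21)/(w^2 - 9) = (w + 7)/(w - 3)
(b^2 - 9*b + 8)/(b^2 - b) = (b - 8)/b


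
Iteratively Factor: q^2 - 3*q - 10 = (q + 2)*(q - 5)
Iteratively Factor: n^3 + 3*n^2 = (n)*(n^2 + 3*n) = n*(n + 3)*(n)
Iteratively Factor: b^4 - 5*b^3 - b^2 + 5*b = (b - 1)*(b^3 - 4*b^2 - 5*b) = (b - 5)*(b - 1)*(b^2 + b) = b*(b - 5)*(b - 1)*(b + 1)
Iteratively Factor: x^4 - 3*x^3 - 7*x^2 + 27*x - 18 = (x - 1)*(x^3 - 2*x^2 - 9*x + 18) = (x - 1)*(x + 3)*(x^2 - 5*x + 6) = (x - 2)*(x - 1)*(x + 3)*(x - 3)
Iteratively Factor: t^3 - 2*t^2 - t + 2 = (t + 1)*(t^2 - 3*t + 2) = (t - 1)*(t + 1)*(t - 2)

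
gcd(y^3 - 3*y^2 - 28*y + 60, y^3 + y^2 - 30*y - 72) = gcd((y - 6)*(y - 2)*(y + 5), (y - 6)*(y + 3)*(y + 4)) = y - 6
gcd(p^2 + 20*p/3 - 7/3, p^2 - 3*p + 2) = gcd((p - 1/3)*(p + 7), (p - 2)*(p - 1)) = 1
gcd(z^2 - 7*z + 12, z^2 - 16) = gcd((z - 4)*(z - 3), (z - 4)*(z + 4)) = z - 4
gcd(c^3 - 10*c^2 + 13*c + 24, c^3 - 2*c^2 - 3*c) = c^2 - 2*c - 3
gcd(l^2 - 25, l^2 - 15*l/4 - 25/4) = l - 5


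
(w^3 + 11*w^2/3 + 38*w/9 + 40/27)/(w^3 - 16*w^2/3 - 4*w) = (w^2 + 3*w + 20/9)/(w*(w - 6))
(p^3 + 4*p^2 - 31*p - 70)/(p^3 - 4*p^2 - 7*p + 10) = (p + 7)/(p - 1)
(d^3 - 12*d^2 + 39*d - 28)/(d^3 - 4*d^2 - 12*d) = (-d^3 + 12*d^2 - 39*d + 28)/(d*(-d^2 + 4*d + 12))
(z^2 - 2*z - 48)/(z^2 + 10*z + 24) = (z - 8)/(z + 4)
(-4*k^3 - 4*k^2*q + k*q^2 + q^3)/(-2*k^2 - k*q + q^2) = 2*k + q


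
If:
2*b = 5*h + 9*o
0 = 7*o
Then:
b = 5*h/2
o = 0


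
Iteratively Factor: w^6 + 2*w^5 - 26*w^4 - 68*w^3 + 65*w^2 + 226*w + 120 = (w + 1)*(w^5 + w^4 - 27*w^3 - 41*w^2 + 106*w + 120) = (w - 2)*(w + 1)*(w^4 + 3*w^3 - 21*w^2 - 83*w - 60) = (w - 2)*(w + 1)*(w + 4)*(w^3 - w^2 - 17*w - 15) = (w - 5)*(w - 2)*(w + 1)*(w + 4)*(w^2 + 4*w + 3) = (w - 5)*(w - 2)*(w + 1)^2*(w + 4)*(w + 3)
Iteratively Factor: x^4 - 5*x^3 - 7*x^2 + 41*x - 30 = (x - 1)*(x^3 - 4*x^2 - 11*x + 30) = (x - 1)*(x + 3)*(x^2 - 7*x + 10) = (x - 5)*(x - 1)*(x + 3)*(x - 2)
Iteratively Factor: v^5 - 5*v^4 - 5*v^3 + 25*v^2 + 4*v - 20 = (v + 2)*(v^4 - 7*v^3 + 9*v^2 + 7*v - 10) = (v - 1)*(v + 2)*(v^3 - 6*v^2 + 3*v + 10) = (v - 1)*(v + 1)*(v + 2)*(v^2 - 7*v + 10) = (v - 2)*(v - 1)*(v + 1)*(v + 2)*(v - 5)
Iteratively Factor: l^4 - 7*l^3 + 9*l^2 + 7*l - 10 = (l - 1)*(l^3 - 6*l^2 + 3*l + 10) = (l - 5)*(l - 1)*(l^2 - l - 2) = (l - 5)*(l - 1)*(l + 1)*(l - 2)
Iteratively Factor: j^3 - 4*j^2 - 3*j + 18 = (j - 3)*(j^2 - j - 6) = (j - 3)^2*(j + 2)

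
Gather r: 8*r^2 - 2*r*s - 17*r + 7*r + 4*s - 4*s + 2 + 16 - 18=8*r^2 + r*(-2*s - 10)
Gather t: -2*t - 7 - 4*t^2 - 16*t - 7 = -4*t^2 - 18*t - 14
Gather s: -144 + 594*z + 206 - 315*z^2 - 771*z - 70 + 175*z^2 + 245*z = -140*z^2 + 68*z - 8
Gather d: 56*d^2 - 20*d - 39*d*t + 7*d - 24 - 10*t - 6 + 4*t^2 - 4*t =56*d^2 + d*(-39*t - 13) + 4*t^2 - 14*t - 30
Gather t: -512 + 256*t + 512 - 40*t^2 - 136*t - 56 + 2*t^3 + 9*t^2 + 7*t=2*t^3 - 31*t^2 + 127*t - 56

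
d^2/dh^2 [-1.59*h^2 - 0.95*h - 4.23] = -3.18000000000000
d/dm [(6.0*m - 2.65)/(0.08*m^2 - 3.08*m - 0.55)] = (-0.48*m^2 + 0.423999999999999*m - 11.462)/(0.0064*m^4 - 0.4928*m^3 + 9.3984*m^2 + 3.388*m + 0.3025)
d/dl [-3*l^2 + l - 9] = 1 - 6*l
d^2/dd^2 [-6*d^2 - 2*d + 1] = -12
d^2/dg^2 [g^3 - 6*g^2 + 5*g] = 6*g - 12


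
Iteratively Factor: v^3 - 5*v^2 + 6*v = (v)*(v^2 - 5*v + 6) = v*(v - 3)*(v - 2)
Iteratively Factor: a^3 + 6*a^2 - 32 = (a + 4)*(a^2 + 2*a - 8) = (a - 2)*(a + 4)*(a + 4)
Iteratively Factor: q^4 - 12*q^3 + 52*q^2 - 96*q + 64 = (q - 4)*(q^3 - 8*q^2 + 20*q - 16) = (q - 4)*(q - 2)*(q^2 - 6*q + 8) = (q - 4)^2*(q - 2)*(q - 2)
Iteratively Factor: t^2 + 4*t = (t)*(t + 4)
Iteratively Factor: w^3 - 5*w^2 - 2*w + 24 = (w - 3)*(w^2 - 2*w - 8) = (w - 4)*(w - 3)*(w + 2)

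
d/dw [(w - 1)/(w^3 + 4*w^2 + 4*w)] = (-2*w^2 + 3*w + 2)/(w^2*(w^3 + 6*w^2 + 12*w + 8))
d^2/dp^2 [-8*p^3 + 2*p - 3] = -48*p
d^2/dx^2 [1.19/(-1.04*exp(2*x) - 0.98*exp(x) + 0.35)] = (-1.19*(2.08*exp(x) + 0.98)*(4.16*exp(x) + 1.96)*exp(x) + (4.9504*exp(x) + 1.1662)*(1.04*exp(2*x) + 0.98*exp(x) - 0.35))*exp(x)/(1.04*exp(2*x) + 0.98*exp(x) - 0.35)^3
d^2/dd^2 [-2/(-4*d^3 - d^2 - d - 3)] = 4*(-(12*d + 1)*(4*d^3 + d^2 + d + 3) + (12*d^2 + 2*d + 1)^2)/(4*d^3 + d^2 + d + 3)^3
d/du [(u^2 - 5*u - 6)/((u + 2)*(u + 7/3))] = 12*(7*u^2 + 16*u + 2)/(9*u^4 + 78*u^3 + 253*u^2 + 364*u + 196)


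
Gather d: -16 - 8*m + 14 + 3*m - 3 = -5*m - 5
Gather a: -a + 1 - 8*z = -a - 8*z + 1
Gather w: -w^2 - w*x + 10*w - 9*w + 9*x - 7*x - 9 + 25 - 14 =-w^2 + w*(1 - x) + 2*x + 2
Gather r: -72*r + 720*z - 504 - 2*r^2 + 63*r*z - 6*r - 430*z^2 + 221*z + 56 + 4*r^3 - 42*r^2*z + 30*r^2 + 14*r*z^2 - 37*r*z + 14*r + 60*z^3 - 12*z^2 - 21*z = 4*r^3 + r^2*(28 - 42*z) + r*(14*z^2 + 26*z - 64) + 60*z^3 - 442*z^2 + 920*z - 448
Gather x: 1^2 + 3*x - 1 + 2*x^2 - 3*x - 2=2*x^2 - 2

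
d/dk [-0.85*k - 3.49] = -0.850000000000000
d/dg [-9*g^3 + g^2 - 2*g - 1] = -27*g^2 + 2*g - 2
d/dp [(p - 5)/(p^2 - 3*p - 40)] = (p^2 - 3*p - (p - 5)*(2*p - 3) - 40)/(-p^2 + 3*p + 40)^2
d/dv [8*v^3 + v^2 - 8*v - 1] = 24*v^2 + 2*v - 8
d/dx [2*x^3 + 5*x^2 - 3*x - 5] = 6*x^2 + 10*x - 3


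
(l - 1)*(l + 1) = l^2 - 1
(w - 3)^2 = w^2 - 6*w + 9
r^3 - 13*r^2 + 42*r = r*(r - 7)*(r - 6)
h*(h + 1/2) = h^2 + h/2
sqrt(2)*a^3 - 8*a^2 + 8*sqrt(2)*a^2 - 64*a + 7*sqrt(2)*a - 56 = (a + 7)*(a - 4*sqrt(2))*(sqrt(2)*a + sqrt(2))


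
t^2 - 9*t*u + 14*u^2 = (t - 7*u)*(t - 2*u)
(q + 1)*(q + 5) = q^2 + 6*q + 5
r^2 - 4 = (r - 2)*(r + 2)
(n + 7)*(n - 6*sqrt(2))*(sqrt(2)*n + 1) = sqrt(2)*n^3 - 11*n^2 + 7*sqrt(2)*n^2 - 77*n - 6*sqrt(2)*n - 42*sqrt(2)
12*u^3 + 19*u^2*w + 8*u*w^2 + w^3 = (u + w)*(3*u + w)*(4*u + w)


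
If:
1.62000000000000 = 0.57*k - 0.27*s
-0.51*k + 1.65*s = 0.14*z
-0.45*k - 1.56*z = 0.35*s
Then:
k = 3.28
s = 0.91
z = -1.15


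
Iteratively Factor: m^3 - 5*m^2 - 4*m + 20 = (m - 2)*(m^2 - 3*m - 10) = (m - 5)*(m - 2)*(m + 2)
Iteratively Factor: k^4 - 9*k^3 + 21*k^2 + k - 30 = (k + 1)*(k^3 - 10*k^2 + 31*k - 30) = (k - 3)*(k + 1)*(k^2 - 7*k + 10) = (k - 5)*(k - 3)*(k + 1)*(k - 2)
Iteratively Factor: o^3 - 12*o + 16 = (o - 2)*(o^2 + 2*o - 8) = (o - 2)^2*(o + 4)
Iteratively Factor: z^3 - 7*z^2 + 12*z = (z - 4)*(z^2 - 3*z) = z*(z - 4)*(z - 3)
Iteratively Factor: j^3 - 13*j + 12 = (j - 3)*(j^2 + 3*j - 4) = (j - 3)*(j - 1)*(j + 4)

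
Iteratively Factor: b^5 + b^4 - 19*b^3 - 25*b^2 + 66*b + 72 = (b + 3)*(b^4 - 2*b^3 - 13*b^2 + 14*b + 24) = (b + 3)^2*(b^3 - 5*b^2 + 2*b + 8) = (b + 1)*(b + 3)^2*(b^2 - 6*b + 8) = (b - 4)*(b + 1)*(b + 3)^2*(b - 2)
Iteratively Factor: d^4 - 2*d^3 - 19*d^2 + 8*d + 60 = (d + 3)*(d^3 - 5*d^2 - 4*d + 20) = (d - 2)*(d + 3)*(d^2 - 3*d - 10) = (d - 5)*(d - 2)*(d + 3)*(d + 2)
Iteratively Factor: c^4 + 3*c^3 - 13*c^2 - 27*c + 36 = (c + 4)*(c^3 - c^2 - 9*c + 9) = (c - 3)*(c + 4)*(c^2 + 2*c - 3) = (c - 3)*(c - 1)*(c + 4)*(c + 3)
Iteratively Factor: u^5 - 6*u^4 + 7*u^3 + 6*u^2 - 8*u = (u - 1)*(u^4 - 5*u^3 + 2*u^2 + 8*u) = u*(u - 1)*(u^3 - 5*u^2 + 2*u + 8) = u*(u - 2)*(u - 1)*(u^2 - 3*u - 4) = u*(u - 2)*(u - 1)*(u + 1)*(u - 4)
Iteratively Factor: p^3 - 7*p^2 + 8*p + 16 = (p - 4)*(p^2 - 3*p - 4) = (p - 4)^2*(p + 1)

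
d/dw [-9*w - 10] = -9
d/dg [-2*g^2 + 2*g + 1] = 2 - 4*g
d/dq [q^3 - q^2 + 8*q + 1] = 3*q^2 - 2*q + 8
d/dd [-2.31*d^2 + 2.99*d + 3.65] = 2.99 - 4.62*d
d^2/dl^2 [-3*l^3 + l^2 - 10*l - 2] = 2 - 18*l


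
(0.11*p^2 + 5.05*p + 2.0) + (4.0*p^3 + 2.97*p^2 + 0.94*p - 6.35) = 4.0*p^3 + 3.08*p^2 + 5.99*p - 4.35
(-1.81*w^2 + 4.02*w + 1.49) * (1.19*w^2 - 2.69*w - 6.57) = -2.1539*w^4 + 9.6527*w^3 + 2.851*w^2 - 30.4195*w - 9.7893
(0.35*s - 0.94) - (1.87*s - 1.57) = 0.63 - 1.52*s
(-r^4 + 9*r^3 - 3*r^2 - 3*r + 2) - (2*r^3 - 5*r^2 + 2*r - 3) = -r^4 + 7*r^3 + 2*r^2 - 5*r + 5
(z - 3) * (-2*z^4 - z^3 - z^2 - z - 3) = -2*z^5 + 5*z^4 + 2*z^3 + 2*z^2 + 9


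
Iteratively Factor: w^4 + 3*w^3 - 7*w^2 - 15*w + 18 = (w - 2)*(w^3 + 5*w^2 + 3*w - 9) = (w - 2)*(w - 1)*(w^2 + 6*w + 9) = (w - 2)*(w - 1)*(w + 3)*(w + 3)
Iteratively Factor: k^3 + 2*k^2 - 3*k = (k)*(k^2 + 2*k - 3) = k*(k - 1)*(k + 3)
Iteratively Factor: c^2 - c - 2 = (c + 1)*(c - 2)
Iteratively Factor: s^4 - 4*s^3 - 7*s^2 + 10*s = (s - 5)*(s^3 + s^2 - 2*s) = (s - 5)*(s + 2)*(s^2 - s) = (s - 5)*(s - 1)*(s + 2)*(s)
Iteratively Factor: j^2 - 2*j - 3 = (j - 3)*(j + 1)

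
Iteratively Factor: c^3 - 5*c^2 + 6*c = (c - 2)*(c^2 - 3*c) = c*(c - 2)*(c - 3)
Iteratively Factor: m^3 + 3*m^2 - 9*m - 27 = (m - 3)*(m^2 + 6*m + 9) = (m - 3)*(m + 3)*(m + 3)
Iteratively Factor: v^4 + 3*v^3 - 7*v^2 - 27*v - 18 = (v + 2)*(v^3 + v^2 - 9*v - 9) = (v + 1)*(v + 2)*(v^2 - 9) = (v - 3)*(v + 1)*(v + 2)*(v + 3)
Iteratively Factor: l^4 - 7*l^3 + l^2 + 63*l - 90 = (l - 3)*(l^3 - 4*l^2 - 11*l + 30) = (l - 5)*(l - 3)*(l^2 + l - 6) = (l - 5)*(l - 3)*(l + 3)*(l - 2)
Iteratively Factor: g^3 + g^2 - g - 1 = (g - 1)*(g^2 + 2*g + 1) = (g - 1)*(g + 1)*(g + 1)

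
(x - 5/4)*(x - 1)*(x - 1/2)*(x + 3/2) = x^4 - 5*x^3/4 - 7*x^2/4 + 47*x/16 - 15/16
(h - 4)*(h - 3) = h^2 - 7*h + 12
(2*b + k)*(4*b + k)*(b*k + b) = 8*b^3*k + 8*b^3 + 6*b^2*k^2 + 6*b^2*k + b*k^3 + b*k^2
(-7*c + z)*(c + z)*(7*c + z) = -49*c^3 - 49*c^2*z + c*z^2 + z^3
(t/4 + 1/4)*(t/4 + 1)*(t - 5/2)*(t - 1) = t^4/16 + 3*t^3/32 - 11*t^2/16 - 3*t/32 + 5/8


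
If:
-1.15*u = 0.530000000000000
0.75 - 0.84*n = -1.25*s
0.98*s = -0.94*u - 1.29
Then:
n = -0.41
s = -0.87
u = -0.46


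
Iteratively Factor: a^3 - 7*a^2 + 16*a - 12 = (a - 2)*(a^2 - 5*a + 6) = (a - 3)*(a - 2)*(a - 2)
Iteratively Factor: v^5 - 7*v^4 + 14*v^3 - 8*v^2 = (v - 2)*(v^4 - 5*v^3 + 4*v^2) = v*(v - 2)*(v^3 - 5*v^2 + 4*v) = v*(v - 4)*(v - 2)*(v^2 - v) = v^2*(v - 4)*(v - 2)*(v - 1)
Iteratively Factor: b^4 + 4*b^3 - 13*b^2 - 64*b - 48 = (b + 4)*(b^3 - 13*b - 12) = (b + 1)*(b + 4)*(b^2 - b - 12) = (b + 1)*(b + 3)*(b + 4)*(b - 4)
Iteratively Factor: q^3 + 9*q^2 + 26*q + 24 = (q + 2)*(q^2 + 7*q + 12) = (q + 2)*(q + 3)*(q + 4)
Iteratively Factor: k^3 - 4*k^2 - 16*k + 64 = (k + 4)*(k^2 - 8*k + 16) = (k - 4)*(k + 4)*(k - 4)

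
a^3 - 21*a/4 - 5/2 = (a - 5/2)*(a + 1/2)*(a + 2)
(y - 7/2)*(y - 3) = y^2 - 13*y/2 + 21/2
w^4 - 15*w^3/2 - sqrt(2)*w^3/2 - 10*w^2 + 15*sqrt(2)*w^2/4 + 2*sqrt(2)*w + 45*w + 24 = (w - 8)*(w + 1/2)*(w - 2*sqrt(2))*(w + 3*sqrt(2)/2)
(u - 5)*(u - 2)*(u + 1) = u^3 - 6*u^2 + 3*u + 10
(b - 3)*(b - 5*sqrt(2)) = b^2 - 5*sqrt(2)*b - 3*b + 15*sqrt(2)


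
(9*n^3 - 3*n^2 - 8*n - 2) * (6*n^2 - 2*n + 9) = 54*n^5 - 36*n^4 + 39*n^3 - 23*n^2 - 68*n - 18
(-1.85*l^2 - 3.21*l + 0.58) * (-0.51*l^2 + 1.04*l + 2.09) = 0.9435*l^4 - 0.2869*l^3 - 7.5007*l^2 - 6.1057*l + 1.2122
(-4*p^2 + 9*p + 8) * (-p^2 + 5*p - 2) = 4*p^4 - 29*p^3 + 45*p^2 + 22*p - 16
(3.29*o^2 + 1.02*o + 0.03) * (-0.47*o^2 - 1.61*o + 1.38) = -1.5463*o^4 - 5.7763*o^3 + 2.8839*o^2 + 1.3593*o + 0.0414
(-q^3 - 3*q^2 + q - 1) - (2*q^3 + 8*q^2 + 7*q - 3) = -3*q^3 - 11*q^2 - 6*q + 2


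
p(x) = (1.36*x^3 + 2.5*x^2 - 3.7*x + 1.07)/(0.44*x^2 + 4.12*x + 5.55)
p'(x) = (-0.88*x - 4.12)*(1.36*x^3 + 2.5*x^2 - 3.7*x + 1.07)/(0.44*x^2 + 4.12*x + 5.55)^2 + (4.08*x^2 + 5.0*x - 3.7)/(0.44*x^2 + 4.12*x + 5.55) = (0.5984*x^4 + 11.2064*x^3 + 34.572*x^2 + 26.8084*x - 24.9434)/(0.1936*x^4 + 3.6256*x^3 + 21.8584*x^2 + 45.732*x + 30.8025)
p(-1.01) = 3.24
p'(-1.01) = -8.20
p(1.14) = 0.20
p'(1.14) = 0.58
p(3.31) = 2.73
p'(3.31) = 1.60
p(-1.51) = 23.11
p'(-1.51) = -200.16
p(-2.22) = -4.71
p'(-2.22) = -10.86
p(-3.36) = 2.97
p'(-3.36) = -6.65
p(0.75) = 0.03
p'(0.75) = 0.25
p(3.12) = 2.43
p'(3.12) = 1.54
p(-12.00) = -99.88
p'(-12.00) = -6.13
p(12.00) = 22.53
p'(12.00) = 2.65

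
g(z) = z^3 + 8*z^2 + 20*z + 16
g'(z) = 3*z^2 + 16*z + 20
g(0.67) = 33.29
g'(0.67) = 32.07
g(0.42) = 25.89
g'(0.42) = 27.25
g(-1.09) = 2.41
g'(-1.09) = 6.12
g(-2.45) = 0.31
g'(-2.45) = -1.19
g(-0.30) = 10.69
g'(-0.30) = 15.47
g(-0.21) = 12.14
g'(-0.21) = 16.77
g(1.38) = 61.46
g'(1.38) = 47.79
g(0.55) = 29.59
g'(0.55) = 29.71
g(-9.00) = -245.00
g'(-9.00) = 119.00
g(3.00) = 175.00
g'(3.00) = 95.00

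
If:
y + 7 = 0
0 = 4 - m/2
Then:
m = 8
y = -7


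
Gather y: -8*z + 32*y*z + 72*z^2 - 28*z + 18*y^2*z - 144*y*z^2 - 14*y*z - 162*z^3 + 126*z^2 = 18*y^2*z + y*(-144*z^2 + 18*z) - 162*z^3 + 198*z^2 - 36*z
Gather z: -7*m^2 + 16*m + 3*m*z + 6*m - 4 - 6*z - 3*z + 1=-7*m^2 + 22*m + z*(3*m - 9) - 3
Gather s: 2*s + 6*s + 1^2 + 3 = 8*s + 4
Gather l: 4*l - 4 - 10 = 4*l - 14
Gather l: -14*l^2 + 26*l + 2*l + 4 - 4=-14*l^2 + 28*l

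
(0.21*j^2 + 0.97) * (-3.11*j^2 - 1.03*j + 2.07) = -0.6531*j^4 - 0.2163*j^3 - 2.582*j^2 - 0.9991*j + 2.0079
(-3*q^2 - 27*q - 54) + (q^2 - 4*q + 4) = -2*q^2 - 31*q - 50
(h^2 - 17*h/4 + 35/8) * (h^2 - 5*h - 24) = h^4 - 37*h^3/4 + 13*h^2/8 + 641*h/8 - 105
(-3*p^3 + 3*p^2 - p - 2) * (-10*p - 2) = 30*p^4 - 24*p^3 + 4*p^2 + 22*p + 4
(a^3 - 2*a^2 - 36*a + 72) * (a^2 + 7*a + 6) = a^5 + 5*a^4 - 44*a^3 - 192*a^2 + 288*a + 432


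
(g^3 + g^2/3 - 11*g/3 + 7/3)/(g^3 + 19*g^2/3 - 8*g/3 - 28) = (g^2 - 2*g + 1)/(g^2 + 4*g - 12)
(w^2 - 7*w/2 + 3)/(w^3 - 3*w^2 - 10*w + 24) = (w - 3/2)/(w^2 - w - 12)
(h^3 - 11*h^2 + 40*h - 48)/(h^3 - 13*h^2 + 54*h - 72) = (h - 4)/(h - 6)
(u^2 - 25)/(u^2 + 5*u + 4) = (u^2 - 25)/(u^2 + 5*u + 4)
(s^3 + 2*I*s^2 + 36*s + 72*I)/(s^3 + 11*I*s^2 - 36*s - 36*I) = (s - 6*I)/(s + 3*I)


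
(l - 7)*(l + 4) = l^2 - 3*l - 28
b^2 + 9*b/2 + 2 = (b + 1/2)*(b + 4)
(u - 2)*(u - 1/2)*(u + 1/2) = u^3 - 2*u^2 - u/4 + 1/2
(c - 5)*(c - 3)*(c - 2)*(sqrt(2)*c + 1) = sqrt(2)*c^4 - 10*sqrt(2)*c^3 + c^3 - 10*c^2 + 31*sqrt(2)*c^2 - 30*sqrt(2)*c + 31*c - 30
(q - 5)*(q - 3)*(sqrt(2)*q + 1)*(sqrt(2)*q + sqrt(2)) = 2*q^4 - 14*q^3 + sqrt(2)*q^3 - 7*sqrt(2)*q^2 + 14*q^2 + 7*sqrt(2)*q + 30*q + 15*sqrt(2)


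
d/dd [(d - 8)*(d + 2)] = 2*d - 6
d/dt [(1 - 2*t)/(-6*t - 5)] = 16/(6*t + 5)^2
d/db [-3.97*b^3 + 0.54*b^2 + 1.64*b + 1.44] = -11.91*b^2 + 1.08*b + 1.64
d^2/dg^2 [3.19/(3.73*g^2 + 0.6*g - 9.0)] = (-88.764302*g^2 - 14.27844*g + 3.19*(7.46*g + 0.6)*(14.92*g + 1.2) + 214.1766)/(3.73*g^2 + 0.6*g - 9.0)^3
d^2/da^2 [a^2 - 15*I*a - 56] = 2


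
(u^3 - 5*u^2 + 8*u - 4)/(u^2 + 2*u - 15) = (u^3 - 5*u^2 + 8*u - 4)/(u^2 + 2*u - 15)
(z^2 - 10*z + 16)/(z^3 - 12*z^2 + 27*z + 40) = (z - 2)/(z^2 - 4*z - 5)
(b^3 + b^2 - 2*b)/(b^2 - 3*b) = (b^2 + b - 2)/(b - 3)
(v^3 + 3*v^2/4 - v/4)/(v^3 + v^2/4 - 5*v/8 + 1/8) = 2*v/(2*v - 1)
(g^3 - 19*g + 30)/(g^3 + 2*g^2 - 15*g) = (g - 2)/g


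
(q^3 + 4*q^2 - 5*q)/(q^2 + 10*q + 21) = q*(q^2 + 4*q - 5)/(q^2 + 10*q + 21)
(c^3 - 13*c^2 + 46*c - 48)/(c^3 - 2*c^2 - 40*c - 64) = (c^2 - 5*c + 6)/(c^2 + 6*c + 8)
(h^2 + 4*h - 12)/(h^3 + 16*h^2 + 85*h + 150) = (h - 2)/(h^2 + 10*h + 25)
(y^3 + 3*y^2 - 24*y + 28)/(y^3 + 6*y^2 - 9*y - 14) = (y - 2)/(y + 1)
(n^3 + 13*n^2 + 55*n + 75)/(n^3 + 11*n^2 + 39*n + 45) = (n + 5)/(n + 3)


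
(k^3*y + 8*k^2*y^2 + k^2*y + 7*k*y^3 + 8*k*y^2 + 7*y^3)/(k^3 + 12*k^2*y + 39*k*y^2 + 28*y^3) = y*(k + 1)/(k + 4*y)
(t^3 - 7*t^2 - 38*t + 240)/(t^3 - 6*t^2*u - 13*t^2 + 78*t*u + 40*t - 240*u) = (t + 6)/(t - 6*u)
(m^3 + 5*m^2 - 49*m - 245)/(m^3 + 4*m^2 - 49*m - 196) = (m + 5)/(m + 4)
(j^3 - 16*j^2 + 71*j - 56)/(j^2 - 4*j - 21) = (j^2 - 9*j + 8)/(j + 3)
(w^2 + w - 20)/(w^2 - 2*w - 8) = (w + 5)/(w + 2)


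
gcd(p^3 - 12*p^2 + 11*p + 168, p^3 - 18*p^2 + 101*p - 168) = p^2 - 15*p + 56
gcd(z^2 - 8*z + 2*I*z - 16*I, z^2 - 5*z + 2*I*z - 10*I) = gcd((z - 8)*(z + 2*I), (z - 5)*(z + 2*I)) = z + 2*I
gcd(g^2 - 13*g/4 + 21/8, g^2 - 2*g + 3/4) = g - 3/2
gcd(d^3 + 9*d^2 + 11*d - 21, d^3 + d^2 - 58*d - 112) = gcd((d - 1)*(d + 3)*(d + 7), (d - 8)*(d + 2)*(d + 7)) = d + 7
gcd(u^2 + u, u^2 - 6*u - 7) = u + 1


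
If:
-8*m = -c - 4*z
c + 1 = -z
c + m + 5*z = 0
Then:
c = -44/35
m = -1/35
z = 9/35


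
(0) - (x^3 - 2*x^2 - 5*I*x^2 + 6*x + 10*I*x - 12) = -x^3 + 2*x^2 + 5*I*x^2 - 6*x - 10*I*x + 12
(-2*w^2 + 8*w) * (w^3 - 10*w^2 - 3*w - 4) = -2*w^5 + 28*w^4 - 74*w^3 - 16*w^2 - 32*w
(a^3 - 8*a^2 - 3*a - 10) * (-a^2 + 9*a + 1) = -a^5 + 17*a^4 - 68*a^3 - 25*a^2 - 93*a - 10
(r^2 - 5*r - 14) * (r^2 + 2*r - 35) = r^4 - 3*r^3 - 59*r^2 + 147*r + 490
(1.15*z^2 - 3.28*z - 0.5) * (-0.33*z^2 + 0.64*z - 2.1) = -0.3795*z^4 + 1.8184*z^3 - 4.3492*z^2 + 6.568*z + 1.05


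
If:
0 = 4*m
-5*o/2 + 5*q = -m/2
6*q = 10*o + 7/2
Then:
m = 0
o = -1/2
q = -1/4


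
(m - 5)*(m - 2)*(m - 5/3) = m^3 - 26*m^2/3 + 65*m/3 - 50/3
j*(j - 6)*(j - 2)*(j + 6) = j^4 - 2*j^3 - 36*j^2 + 72*j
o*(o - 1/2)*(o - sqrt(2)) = o^3 - sqrt(2)*o^2 - o^2/2 + sqrt(2)*o/2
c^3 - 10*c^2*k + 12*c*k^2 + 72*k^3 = (c - 6*k)^2*(c + 2*k)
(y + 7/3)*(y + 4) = y^2 + 19*y/3 + 28/3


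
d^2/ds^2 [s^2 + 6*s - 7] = 2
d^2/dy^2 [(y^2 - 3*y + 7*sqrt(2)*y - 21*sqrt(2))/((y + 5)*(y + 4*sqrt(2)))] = 2*(-8*y^3 + 3*sqrt(2)*y^3 - 123*sqrt(2)*y^2 - 1344*y - 135*sqrt(2)*y - 2017*sqrt(2) - 960)/(y^6 + 15*y^5 + 12*sqrt(2)*y^5 + 171*y^4 + 180*sqrt(2)*y^4 + 1028*sqrt(2)*y^3 + 1565*y^3 + 3420*sqrt(2)*y^2 + 7200*y^2 + 12000*y + 9600*sqrt(2)*y + 16000*sqrt(2))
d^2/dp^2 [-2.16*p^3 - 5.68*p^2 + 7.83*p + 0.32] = -12.96*p - 11.36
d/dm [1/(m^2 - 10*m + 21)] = 2*(5 - m)/(m^2 - 10*m + 21)^2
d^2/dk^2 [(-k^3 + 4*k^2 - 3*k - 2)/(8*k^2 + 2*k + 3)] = 2*(-236*k^3 - 690*k^2 + 93*k + 94)/(512*k^6 + 384*k^5 + 672*k^4 + 296*k^3 + 252*k^2 + 54*k + 27)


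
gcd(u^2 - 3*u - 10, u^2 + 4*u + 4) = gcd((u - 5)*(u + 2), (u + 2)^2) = u + 2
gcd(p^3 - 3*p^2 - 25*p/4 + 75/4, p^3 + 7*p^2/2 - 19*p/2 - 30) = p^2 - p/2 - 15/2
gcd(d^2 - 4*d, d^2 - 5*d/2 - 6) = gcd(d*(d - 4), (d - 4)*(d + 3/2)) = d - 4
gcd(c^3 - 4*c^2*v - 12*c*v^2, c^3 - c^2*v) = c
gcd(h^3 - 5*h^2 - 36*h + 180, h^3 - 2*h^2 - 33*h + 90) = h^2 + h - 30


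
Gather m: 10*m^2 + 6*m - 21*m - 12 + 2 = 10*m^2 - 15*m - 10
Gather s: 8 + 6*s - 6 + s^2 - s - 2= s^2 + 5*s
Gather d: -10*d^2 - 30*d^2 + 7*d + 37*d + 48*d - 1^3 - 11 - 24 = -40*d^2 + 92*d - 36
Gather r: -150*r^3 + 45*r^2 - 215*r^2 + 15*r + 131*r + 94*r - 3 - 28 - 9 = -150*r^3 - 170*r^2 + 240*r - 40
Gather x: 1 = 1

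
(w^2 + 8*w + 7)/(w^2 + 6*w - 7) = (w + 1)/(w - 1)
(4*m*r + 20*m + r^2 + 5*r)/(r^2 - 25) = (4*m + r)/(r - 5)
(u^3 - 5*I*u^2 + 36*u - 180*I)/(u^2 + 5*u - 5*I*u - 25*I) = (u^2 + 36)/(u + 5)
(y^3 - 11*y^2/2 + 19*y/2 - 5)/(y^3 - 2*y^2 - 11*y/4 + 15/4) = 2*(y - 2)/(2*y + 3)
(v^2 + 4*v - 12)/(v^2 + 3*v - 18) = (v - 2)/(v - 3)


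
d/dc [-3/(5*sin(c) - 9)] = 15*cos(c)/(5*sin(c) - 9)^2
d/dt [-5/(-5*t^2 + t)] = 5*(1 - 10*t)/(t^2*(5*t - 1)^2)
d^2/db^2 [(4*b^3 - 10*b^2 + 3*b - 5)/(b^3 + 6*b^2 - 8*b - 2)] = 2*(-34*b^6 + 105*b^5 - 168*b^4 - 424*b^3 - 552*b^2 + 846*b - 468)/(b^9 + 18*b^8 + 84*b^7 - 78*b^6 - 744*b^5 + 1032*b^4 + 76*b^3 - 312*b^2 - 96*b - 8)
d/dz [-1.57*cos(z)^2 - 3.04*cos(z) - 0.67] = (3.14*cos(z) + 3.04)*sin(z)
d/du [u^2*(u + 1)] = u*(3*u + 2)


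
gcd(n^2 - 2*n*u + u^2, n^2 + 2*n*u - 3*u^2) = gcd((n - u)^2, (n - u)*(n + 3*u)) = -n + u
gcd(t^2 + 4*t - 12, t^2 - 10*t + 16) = t - 2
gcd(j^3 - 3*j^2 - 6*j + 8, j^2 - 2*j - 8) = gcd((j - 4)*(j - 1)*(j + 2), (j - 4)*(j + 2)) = j^2 - 2*j - 8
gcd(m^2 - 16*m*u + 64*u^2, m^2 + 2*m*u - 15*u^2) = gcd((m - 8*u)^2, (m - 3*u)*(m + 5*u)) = 1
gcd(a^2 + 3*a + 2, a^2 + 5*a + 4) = a + 1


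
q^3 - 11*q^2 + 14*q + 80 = (q - 8)*(q - 5)*(q + 2)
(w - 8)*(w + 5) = w^2 - 3*w - 40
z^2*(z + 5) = z^3 + 5*z^2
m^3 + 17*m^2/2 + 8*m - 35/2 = (m - 1)*(m + 5/2)*(m + 7)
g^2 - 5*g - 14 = (g - 7)*(g + 2)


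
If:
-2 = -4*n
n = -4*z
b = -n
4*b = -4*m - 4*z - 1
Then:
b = -1/2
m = 3/8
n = 1/2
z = -1/8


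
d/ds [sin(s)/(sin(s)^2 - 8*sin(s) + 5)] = (cos(s)^2 + 4)*cos(s)/(sin(s)^2 - 8*sin(s) + 5)^2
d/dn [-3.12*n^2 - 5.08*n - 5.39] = -6.24*n - 5.08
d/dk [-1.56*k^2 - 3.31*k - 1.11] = -3.12*k - 3.31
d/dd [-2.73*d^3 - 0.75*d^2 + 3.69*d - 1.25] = -8.19*d^2 - 1.5*d + 3.69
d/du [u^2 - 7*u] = 2*u - 7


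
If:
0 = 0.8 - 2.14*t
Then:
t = 0.37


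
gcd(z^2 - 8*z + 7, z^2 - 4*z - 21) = z - 7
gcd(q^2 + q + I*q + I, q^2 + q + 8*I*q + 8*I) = q + 1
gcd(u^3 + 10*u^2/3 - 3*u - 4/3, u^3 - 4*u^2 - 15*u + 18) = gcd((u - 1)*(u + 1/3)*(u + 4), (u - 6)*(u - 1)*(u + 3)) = u - 1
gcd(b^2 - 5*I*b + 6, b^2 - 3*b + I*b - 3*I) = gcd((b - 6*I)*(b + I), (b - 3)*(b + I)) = b + I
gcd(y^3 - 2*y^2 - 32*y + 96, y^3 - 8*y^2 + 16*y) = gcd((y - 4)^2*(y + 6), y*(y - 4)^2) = y^2 - 8*y + 16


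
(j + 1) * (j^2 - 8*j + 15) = j^3 - 7*j^2 + 7*j + 15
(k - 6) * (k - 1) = k^2 - 7*k + 6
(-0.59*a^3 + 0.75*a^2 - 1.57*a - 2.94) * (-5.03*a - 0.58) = 2.9677*a^4 - 3.4303*a^3 + 7.4621*a^2 + 15.6988*a + 1.7052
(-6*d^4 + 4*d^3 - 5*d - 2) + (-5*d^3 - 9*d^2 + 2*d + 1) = -6*d^4 - d^3 - 9*d^2 - 3*d - 1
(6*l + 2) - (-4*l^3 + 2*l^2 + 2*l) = 4*l^3 - 2*l^2 + 4*l + 2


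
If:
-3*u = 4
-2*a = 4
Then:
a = -2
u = -4/3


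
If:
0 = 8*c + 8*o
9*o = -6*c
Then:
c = 0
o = 0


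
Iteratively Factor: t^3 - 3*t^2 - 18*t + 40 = (t - 2)*(t^2 - t - 20) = (t - 5)*(t - 2)*(t + 4)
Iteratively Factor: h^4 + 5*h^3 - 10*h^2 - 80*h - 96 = (h + 3)*(h^3 + 2*h^2 - 16*h - 32) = (h - 4)*(h + 3)*(h^2 + 6*h + 8) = (h - 4)*(h + 2)*(h + 3)*(h + 4)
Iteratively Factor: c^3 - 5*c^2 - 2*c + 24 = (c - 4)*(c^2 - c - 6) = (c - 4)*(c + 2)*(c - 3)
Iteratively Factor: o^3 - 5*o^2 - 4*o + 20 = (o + 2)*(o^2 - 7*o + 10) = (o - 5)*(o + 2)*(o - 2)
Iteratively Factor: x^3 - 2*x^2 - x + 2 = (x - 2)*(x^2 - 1) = (x - 2)*(x + 1)*(x - 1)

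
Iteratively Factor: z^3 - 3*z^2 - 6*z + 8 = (z - 4)*(z^2 + z - 2) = (z - 4)*(z - 1)*(z + 2)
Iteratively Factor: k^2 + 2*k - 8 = (k - 2)*(k + 4)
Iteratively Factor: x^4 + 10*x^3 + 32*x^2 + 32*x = (x)*(x^3 + 10*x^2 + 32*x + 32) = x*(x + 2)*(x^2 + 8*x + 16) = x*(x + 2)*(x + 4)*(x + 4)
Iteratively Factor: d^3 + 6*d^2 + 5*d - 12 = (d - 1)*(d^2 + 7*d + 12) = (d - 1)*(d + 4)*(d + 3)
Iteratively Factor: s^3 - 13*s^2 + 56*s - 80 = (s - 5)*(s^2 - 8*s + 16) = (s - 5)*(s - 4)*(s - 4)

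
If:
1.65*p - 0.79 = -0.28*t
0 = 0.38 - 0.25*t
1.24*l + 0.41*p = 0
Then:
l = -0.07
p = 0.22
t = 1.52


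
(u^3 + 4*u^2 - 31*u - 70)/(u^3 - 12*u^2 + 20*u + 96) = (u^2 + 2*u - 35)/(u^2 - 14*u + 48)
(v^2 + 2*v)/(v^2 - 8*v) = (v + 2)/(v - 8)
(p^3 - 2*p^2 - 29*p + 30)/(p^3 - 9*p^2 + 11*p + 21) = (p^3 - 2*p^2 - 29*p + 30)/(p^3 - 9*p^2 + 11*p + 21)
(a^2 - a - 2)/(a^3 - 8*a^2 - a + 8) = (a - 2)/(a^2 - 9*a + 8)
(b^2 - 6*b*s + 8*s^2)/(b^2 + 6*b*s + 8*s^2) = (b^2 - 6*b*s + 8*s^2)/(b^2 + 6*b*s + 8*s^2)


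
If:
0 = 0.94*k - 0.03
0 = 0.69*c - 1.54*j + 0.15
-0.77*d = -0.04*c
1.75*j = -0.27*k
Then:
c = -0.23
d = -0.01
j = -0.00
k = 0.03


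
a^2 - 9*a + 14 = (a - 7)*(a - 2)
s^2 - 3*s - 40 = (s - 8)*(s + 5)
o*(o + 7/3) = o^2 + 7*o/3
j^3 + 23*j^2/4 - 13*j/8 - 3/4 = (j - 1/2)*(j + 1/4)*(j + 6)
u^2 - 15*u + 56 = (u - 8)*(u - 7)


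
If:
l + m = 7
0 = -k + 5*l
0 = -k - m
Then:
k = -35/4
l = -7/4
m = 35/4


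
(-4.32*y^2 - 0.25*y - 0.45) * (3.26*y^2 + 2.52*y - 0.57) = -14.0832*y^4 - 11.7014*y^3 + 0.3654*y^2 - 0.9915*y + 0.2565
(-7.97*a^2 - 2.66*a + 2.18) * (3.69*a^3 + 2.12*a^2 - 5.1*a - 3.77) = -29.4093*a^5 - 26.7118*a^4 + 43.052*a^3 + 48.2345*a^2 - 1.0898*a - 8.2186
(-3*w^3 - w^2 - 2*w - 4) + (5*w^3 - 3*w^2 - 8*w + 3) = 2*w^3 - 4*w^2 - 10*w - 1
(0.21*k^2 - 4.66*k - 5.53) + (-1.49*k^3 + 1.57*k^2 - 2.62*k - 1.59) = -1.49*k^3 + 1.78*k^2 - 7.28*k - 7.12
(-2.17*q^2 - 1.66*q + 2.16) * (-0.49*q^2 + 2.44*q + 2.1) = 1.0633*q^4 - 4.4814*q^3 - 9.6658*q^2 + 1.7844*q + 4.536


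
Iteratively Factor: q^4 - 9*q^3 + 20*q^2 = (q - 4)*(q^3 - 5*q^2) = q*(q - 4)*(q^2 - 5*q) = q*(q - 5)*(q - 4)*(q)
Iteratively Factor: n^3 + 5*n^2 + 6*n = (n + 3)*(n^2 + 2*n) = (n + 2)*(n + 3)*(n)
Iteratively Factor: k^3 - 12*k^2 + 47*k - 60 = (k - 4)*(k^2 - 8*k + 15) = (k - 5)*(k - 4)*(k - 3)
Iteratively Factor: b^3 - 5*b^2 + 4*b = (b - 1)*(b^2 - 4*b) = (b - 4)*(b - 1)*(b)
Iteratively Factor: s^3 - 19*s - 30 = (s + 2)*(s^2 - 2*s - 15) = (s + 2)*(s + 3)*(s - 5)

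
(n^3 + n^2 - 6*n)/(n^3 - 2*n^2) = (n + 3)/n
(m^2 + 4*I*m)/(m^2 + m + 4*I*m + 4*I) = m/(m + 1)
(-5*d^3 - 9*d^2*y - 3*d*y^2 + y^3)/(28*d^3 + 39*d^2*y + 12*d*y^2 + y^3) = (-5*d^2 - 4*d*y + y^2)/(28*d^2 + 11*d*y + y^2)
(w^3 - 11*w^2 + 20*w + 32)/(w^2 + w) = w - 12 + 32/w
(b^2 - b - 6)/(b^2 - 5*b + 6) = (b + 2)/(b - 2)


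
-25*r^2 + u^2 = (-5*r + u)*(5*r + u)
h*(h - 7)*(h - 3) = h^3 - 10*h^2 + 21*h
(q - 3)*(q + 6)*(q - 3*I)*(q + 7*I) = q^4 + 3*q^3 + 4*I*q^3 + 3*q^2 + 12*I*q^2 + 63*q - 72*I*q - 378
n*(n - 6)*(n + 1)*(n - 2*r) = n^4 - 2*n^3*r - 5*n^3 + 10*n^2*r - 6*n^2 + 12*n*r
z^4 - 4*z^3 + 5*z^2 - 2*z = z*(z - 2)*(z - 1)^2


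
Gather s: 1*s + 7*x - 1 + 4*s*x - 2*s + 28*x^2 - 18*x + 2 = s*(4*x - 1) + 28*x^2 - 11*x + 1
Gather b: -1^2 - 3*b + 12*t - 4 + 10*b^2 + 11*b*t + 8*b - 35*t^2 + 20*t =10*b^2 + b*(11*t + 5) - 35*t^2 + 32*t - 5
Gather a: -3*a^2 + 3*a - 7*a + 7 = -3*a^2 - 4*a + 7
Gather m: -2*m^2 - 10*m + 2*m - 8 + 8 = -2*m^2 - 8*m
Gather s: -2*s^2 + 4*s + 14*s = -2*s^2 + 18*s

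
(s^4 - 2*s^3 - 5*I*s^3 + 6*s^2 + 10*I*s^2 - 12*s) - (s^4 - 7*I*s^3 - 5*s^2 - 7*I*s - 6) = -2*s^3 + 2*I*s^3 + 11*s^2 + 10*I*s^2 - 12*s + 7*I*s + 6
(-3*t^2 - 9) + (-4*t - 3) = -3*t^2 - 4*t - 12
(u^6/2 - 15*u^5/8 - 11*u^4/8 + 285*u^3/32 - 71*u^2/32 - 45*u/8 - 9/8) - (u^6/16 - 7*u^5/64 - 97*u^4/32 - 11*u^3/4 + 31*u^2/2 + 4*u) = 7*u^6/16 - 113*u^5/64 + 53*u^4/32 + 373*u^3/32 - 567*u^2/32 - 77*u/8 - 9/8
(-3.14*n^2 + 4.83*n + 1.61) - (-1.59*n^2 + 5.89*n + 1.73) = -1.55*n^2 - 1.06*n - 0.12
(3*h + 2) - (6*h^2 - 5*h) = -6*h^2 + 8*h + 2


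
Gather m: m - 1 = m - 1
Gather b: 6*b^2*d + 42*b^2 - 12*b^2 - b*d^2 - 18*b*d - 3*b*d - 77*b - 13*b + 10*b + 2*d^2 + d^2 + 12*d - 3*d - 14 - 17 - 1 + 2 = b^2*(6*d + 30) + b*(-d^2 - 21*d - 80) + 3*d^2 + 9*d - 30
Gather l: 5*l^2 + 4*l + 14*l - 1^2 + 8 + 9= 5*l^2 + 18*l + 16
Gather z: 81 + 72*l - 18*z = 72*l - 18*z + 81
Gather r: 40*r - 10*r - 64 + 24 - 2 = 30*r - 42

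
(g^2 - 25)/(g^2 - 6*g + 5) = (g + 5)/(g - 1)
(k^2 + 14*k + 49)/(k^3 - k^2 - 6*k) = (k^2 + 14*k + 49)/(k*(k^2 - k - 6))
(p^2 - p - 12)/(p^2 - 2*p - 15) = (p - 4)/(p - 5)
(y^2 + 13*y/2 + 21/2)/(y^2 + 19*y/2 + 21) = (y + 3)/(y + 6)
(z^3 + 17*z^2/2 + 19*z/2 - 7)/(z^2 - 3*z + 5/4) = 2*(z^2 + 9*z + 14)/(2*z - 5)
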